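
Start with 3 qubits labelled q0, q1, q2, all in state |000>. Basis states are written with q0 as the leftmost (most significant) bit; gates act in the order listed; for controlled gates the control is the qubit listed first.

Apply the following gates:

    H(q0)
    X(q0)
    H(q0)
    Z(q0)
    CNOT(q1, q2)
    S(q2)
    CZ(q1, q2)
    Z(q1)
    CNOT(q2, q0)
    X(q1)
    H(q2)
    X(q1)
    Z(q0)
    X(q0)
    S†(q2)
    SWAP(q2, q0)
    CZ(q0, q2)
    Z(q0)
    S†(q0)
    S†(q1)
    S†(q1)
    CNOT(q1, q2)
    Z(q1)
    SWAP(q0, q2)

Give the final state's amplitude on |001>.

The final state's coefficient on |001> equals 0. Key observation: the block from step 1 through step 4 cancels to the identity and can be dropped.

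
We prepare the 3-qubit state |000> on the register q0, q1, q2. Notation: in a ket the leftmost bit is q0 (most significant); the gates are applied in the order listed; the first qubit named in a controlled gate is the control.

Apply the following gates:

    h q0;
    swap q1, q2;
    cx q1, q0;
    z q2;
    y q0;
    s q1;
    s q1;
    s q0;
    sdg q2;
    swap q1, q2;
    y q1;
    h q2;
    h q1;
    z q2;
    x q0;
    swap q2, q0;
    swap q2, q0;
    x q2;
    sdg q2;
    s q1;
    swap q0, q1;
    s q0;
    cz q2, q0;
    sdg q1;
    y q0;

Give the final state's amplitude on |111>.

The amplitude on |111> is -sqrt(2)*I/4.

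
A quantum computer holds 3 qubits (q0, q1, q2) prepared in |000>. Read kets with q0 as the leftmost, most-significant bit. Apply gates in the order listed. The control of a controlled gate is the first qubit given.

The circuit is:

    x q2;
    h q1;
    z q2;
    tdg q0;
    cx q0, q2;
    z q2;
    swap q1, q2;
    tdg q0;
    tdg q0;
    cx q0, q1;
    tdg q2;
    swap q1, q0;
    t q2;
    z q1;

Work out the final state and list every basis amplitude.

The resulting statevector has amplitude sqrt(2)/2 on |100>, sqrt(2)/2 on |101>, and 0 on every other basis state.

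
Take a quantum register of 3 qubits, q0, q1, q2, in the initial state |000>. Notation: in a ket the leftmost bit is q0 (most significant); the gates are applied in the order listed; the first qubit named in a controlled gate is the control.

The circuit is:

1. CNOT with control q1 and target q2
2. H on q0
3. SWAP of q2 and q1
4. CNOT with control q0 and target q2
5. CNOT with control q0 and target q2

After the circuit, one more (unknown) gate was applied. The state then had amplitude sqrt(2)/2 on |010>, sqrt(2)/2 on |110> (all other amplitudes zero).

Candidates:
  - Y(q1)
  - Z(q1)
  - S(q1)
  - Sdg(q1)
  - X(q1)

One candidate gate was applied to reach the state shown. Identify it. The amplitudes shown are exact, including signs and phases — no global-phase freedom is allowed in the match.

The unique candidate consistent with the amplitudes is X(q1).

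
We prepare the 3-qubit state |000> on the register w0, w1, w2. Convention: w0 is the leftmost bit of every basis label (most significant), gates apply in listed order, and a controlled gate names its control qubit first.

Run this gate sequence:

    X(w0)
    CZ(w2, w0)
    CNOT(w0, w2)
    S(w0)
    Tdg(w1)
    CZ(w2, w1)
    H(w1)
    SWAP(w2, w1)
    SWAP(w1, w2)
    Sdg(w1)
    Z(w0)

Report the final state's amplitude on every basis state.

The resulting statevector has amplitude -sqrt(2)*I/2 on |101>, -sqrt(2)/2 on |111>, and 0 on every other basis state.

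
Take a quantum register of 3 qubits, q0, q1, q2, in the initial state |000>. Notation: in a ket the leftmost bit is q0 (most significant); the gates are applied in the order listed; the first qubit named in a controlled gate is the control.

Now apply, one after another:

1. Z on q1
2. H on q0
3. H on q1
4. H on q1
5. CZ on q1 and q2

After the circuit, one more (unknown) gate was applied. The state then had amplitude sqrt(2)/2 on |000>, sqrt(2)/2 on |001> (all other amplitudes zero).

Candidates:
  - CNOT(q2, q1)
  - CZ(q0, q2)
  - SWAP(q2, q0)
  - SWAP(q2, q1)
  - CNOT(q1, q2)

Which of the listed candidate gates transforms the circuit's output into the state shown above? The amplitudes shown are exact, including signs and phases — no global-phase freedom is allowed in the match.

The applied gate was SWAP(q2, q0). Key observation: steps 3-4 multiply out to the identity, so the circuit reduces to the remaining gates.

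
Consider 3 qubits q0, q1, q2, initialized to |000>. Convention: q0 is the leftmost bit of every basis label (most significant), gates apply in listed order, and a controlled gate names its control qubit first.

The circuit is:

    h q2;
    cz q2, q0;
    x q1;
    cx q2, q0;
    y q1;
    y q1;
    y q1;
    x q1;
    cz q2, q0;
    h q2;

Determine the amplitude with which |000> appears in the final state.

The final state's coefficient on |000> equals 0.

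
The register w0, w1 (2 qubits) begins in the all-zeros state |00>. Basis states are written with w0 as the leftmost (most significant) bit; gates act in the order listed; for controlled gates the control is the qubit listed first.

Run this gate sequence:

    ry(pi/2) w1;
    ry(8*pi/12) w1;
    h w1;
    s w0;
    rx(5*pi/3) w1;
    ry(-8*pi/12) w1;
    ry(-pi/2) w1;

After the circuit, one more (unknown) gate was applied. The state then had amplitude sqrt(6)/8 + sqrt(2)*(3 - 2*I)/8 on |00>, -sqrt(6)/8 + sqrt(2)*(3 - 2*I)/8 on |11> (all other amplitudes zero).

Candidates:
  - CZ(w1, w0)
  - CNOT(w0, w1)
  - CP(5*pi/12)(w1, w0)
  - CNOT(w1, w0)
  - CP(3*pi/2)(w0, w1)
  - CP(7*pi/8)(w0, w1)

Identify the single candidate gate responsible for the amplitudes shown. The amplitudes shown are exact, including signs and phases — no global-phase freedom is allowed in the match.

The unique candidate consistent with the amplitudes is CNOT(w1, w0).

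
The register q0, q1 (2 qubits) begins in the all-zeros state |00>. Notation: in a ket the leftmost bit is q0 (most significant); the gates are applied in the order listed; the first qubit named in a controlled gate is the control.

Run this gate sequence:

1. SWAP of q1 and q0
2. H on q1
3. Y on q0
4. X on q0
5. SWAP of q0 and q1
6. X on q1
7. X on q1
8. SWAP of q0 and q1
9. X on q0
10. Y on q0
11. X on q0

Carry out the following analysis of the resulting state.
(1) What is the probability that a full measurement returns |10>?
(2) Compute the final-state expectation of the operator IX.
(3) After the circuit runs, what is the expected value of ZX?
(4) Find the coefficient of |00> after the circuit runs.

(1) A full measurement returns |10> with probability 1/2. Key observation: gates 4-9 undo each other exactly, leaving only the rest of the circuit to track.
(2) In the final state, IX has expectation 1.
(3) The expectation value of ZX is -1.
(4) The final state's coefficient on |00> equals 0.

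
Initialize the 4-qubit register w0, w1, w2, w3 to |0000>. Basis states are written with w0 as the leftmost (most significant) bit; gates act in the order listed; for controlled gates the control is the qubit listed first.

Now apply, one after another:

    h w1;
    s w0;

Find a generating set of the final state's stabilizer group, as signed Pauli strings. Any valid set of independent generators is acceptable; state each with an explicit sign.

One valid set of independent stabilizer generators is +IXII, +ZIII, +IIZI, +IIIZ (any independent generating set of the same group is equally correct).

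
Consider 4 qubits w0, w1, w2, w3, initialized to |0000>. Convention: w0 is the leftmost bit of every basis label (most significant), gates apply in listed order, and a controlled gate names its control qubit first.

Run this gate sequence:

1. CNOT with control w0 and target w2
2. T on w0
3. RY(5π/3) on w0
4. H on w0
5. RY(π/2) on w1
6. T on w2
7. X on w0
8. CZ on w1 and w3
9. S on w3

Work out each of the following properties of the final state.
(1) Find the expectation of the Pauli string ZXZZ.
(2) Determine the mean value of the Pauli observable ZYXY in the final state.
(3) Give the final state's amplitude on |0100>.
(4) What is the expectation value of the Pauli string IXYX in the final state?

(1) In the final state, ZXZZ has expectation sqrt(3)/2.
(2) The observable ZYXY averages to 0.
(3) |0100> carries amplitude -sqrt(3)/4 - 1/4 in the final state.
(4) The expectation value of IXYX is 0.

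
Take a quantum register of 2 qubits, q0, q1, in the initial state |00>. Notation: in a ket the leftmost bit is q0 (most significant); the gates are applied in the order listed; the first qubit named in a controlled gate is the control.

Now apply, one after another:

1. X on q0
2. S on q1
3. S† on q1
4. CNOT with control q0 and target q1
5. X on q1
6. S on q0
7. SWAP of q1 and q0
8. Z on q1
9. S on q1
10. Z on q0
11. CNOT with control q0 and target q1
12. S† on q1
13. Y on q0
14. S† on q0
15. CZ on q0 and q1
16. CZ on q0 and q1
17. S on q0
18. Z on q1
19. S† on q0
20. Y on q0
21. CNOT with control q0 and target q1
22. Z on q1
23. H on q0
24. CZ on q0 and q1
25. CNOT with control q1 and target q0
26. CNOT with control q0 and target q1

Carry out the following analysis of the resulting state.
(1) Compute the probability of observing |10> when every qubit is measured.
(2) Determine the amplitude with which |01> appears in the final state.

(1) A full measurement returns |10> with probability 1/2. Key observation: steps 14-17 multiply out to the identity, so the circuit reduces to the remaining gates.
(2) |01> carries amplitude sqrt(2)/2 in the final state.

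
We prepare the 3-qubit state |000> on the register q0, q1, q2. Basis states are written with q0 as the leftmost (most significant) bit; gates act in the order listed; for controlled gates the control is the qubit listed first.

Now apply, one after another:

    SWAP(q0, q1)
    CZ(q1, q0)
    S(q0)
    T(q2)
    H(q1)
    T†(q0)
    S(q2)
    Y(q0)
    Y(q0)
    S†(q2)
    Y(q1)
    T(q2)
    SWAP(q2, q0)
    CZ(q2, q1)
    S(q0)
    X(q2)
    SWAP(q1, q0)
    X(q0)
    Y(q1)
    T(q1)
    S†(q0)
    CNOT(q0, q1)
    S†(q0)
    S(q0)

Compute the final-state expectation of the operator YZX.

The expectation value of YZX is 0. Key observation: the block from step 7 through step 10 cancels to the identity and can be dropped.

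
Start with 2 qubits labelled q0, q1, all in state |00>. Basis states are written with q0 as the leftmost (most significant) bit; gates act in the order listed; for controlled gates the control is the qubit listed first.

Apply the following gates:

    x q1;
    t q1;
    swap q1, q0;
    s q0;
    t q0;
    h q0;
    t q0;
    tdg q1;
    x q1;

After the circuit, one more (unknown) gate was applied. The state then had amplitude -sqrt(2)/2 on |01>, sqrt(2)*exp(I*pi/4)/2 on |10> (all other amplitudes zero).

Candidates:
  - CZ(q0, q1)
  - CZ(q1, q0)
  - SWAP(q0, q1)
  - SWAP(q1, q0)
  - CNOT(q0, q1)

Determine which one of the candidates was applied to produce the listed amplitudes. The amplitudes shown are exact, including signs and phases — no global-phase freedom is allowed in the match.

It was CNOT(q0, q1) that produced the state shown.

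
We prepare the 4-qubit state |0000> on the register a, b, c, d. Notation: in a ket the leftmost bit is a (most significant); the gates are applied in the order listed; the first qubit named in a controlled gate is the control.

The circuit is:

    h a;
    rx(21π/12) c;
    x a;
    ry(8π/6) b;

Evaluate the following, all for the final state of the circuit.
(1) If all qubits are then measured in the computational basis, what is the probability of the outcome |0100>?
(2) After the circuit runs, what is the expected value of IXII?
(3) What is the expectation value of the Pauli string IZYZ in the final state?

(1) Outcome |0100> occurs with probability 3*sqrt(2)/32 + 3/16.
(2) The observable IXII averages to -sqrt(3)/2.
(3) In the final state, IZYZ has expectation -sqrt(2)/4.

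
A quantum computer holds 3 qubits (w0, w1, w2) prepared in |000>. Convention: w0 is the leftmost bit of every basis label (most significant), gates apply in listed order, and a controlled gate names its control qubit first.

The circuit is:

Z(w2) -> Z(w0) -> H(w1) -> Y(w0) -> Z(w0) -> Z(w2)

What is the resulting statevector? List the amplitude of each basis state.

The final amplitudes are -sqrt(2)*I/2 on |100>, -sqrt(2)*I/2 on |110>, and 0 on every other basis state.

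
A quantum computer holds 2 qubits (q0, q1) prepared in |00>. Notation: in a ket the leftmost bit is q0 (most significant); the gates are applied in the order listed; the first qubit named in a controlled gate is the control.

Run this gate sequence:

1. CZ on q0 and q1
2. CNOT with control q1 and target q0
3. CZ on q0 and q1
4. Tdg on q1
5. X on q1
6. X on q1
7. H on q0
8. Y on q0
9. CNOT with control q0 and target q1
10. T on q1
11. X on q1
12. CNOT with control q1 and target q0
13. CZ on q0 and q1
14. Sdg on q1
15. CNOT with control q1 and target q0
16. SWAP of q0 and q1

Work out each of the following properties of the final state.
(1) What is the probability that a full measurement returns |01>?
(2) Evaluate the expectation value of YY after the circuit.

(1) Outcome |01> occurs with probability 1/2.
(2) The observable YY averages to -sqrt(2)/2.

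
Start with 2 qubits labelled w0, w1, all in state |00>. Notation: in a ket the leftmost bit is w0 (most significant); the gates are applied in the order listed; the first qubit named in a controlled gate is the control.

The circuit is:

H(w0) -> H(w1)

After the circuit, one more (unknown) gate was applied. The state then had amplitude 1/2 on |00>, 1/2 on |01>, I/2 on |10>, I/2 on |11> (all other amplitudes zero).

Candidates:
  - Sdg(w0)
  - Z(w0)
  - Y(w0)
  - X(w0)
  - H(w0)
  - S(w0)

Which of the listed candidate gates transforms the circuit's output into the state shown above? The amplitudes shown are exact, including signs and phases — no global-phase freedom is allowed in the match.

The applied gate was S(w0).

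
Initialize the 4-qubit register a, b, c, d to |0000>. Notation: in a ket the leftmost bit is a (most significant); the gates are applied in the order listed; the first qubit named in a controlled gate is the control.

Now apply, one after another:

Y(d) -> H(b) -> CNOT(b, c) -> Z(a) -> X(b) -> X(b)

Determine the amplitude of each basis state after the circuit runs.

After the circuit, the state carries amplitude sqrt(2)*I/2 on |0001>, sqrt(2)*I/2 on |0111>, and 0 on every other basis state. Key observation: gates 5-6 undo each other exactly, leaving only the rest of the circuit to track.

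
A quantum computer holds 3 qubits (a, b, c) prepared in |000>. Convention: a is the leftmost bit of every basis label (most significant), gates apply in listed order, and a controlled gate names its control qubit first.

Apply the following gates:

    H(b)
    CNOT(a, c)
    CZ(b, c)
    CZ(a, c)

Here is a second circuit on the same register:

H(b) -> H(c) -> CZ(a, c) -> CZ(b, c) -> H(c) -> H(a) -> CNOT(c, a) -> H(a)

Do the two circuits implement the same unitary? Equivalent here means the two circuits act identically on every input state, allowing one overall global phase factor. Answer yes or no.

No — the two circuits implement different unitaries, even allowing a global phase.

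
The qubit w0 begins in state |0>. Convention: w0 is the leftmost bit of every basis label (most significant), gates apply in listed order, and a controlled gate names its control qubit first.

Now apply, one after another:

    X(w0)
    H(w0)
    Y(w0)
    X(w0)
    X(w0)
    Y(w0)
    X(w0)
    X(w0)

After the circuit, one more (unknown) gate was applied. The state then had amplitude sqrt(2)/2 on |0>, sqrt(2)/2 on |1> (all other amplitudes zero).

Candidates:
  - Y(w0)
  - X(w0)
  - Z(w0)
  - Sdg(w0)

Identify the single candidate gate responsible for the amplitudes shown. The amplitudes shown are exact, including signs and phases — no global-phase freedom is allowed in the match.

It was Z(w0) that produced the state shown. Key observation: the block from step 3 through step 6 cancels to the identity and can be dropped.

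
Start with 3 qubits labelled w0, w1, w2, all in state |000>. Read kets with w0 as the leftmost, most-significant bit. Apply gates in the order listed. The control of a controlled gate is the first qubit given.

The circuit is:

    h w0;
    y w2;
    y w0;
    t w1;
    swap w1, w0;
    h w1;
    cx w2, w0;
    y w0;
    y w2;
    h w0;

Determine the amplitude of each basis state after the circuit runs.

After the circuit, the state carries amplitude -sqrt(2)/2 on |010>, -sqrt(2)/2 on |110>, and 0 on every other basis state.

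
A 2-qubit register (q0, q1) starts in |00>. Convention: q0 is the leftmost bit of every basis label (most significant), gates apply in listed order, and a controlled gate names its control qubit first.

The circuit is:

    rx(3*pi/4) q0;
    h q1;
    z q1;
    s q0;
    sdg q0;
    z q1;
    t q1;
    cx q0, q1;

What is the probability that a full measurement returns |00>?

A full measurement returns |00> with probability 1/4 - sqrt(2)/8. Key observation: steps 3-6 multiply out to the identity, so the circuit reduces to the remaining gates.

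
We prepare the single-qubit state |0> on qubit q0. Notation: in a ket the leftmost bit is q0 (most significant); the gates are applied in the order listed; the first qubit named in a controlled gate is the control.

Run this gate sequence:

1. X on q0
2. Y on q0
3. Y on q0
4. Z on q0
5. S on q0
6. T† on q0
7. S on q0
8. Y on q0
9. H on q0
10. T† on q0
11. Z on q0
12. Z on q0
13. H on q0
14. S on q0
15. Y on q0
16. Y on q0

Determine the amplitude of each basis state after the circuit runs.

The final amplitudes are -1/2 - exp(I*pi/4)/2 on |0>, -exp(3*I*pi/4)/2 + I/2 on |1>.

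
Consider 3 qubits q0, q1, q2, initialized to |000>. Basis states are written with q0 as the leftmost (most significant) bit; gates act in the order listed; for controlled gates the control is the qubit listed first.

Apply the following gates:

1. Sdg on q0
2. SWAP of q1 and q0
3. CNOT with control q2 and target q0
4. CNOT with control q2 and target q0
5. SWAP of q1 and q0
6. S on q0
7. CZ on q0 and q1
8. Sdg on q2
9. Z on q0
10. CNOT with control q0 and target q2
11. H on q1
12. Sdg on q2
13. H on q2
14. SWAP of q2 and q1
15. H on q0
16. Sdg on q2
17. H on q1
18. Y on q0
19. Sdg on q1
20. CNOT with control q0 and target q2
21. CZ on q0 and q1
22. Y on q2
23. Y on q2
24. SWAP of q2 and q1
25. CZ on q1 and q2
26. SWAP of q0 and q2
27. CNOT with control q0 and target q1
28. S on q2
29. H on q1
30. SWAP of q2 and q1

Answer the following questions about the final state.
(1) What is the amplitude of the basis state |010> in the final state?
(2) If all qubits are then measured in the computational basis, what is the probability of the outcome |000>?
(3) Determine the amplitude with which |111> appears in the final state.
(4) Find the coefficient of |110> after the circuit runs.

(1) |010> carries amplitude sqrt(2)*(-1 + I)/4 in the final state. Key observation: the block from step 1 through step 6 cancels to the identity and can be dropped.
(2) Outcome |000> occurs with probability 1/4.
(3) The final state's coefficient on |111> equals 0.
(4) The amplitude on |110> is 0.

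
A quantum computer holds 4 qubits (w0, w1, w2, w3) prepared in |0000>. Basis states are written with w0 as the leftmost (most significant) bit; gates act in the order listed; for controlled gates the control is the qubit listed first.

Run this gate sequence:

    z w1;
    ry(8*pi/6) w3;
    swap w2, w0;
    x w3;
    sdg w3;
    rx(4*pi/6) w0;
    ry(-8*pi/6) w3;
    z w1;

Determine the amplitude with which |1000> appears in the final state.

|1000> carries amplitude 3/8 + 3*I/8 in the final state.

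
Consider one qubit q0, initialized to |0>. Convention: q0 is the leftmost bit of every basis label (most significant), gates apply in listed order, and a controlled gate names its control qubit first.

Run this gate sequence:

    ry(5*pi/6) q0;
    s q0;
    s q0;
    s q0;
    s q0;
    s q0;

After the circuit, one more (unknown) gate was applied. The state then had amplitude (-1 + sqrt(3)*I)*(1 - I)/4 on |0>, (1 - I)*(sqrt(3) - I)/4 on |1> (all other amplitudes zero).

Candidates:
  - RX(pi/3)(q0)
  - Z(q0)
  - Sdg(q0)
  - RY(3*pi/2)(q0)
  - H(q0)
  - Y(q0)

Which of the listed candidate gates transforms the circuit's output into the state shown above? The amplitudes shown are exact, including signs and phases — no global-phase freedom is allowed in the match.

The unique candidate consistent with the amplitudes is H(q0). Key observation: the block from step 2 through step 5 cancels to the identity and can be dropped.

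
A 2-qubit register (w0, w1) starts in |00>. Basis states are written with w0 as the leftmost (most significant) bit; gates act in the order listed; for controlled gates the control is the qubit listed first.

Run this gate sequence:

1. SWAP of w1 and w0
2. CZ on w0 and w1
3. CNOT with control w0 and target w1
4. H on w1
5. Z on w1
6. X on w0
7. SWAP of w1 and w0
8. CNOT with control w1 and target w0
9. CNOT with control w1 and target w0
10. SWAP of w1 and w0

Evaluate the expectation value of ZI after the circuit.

The expectation value of ZI is -1. Key observation: the block from step 7 through step 10 cancels to the identity and can be dropped.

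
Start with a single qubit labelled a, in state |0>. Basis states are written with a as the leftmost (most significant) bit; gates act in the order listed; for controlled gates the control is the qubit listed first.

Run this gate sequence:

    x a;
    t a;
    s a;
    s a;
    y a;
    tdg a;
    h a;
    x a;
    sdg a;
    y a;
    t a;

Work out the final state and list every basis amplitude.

After the circuit, the state carries amplitude -sqrt(2)*exp(3*I*pi/4)/2 on |0>, -sqrt(2)*I/2 on |1>.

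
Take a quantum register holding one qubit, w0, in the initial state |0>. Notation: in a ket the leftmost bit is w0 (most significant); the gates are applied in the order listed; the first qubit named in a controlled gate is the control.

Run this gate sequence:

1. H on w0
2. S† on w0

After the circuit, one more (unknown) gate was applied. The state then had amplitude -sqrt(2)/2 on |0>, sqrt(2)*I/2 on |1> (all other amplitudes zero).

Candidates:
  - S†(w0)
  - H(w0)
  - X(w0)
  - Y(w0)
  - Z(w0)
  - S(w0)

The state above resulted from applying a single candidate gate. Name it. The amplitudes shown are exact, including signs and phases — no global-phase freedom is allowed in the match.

The applied gate was Y(w0).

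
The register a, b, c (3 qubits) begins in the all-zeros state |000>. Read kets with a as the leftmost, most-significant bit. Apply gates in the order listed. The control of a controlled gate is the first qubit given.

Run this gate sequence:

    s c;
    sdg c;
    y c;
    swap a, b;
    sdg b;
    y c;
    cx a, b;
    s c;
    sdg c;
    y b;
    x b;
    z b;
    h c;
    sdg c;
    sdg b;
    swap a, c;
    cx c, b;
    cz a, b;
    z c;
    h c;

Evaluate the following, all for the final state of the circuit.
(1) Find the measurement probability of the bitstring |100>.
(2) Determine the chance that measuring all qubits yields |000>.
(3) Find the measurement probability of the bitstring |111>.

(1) The probability of measuring |100> is 1/4. Key observation: the block from step 8 through step 9 cancels to the identity and can be dropped.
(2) A full measurement returns |000> with probability 1/4.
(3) The probability of measuring |111> is 0.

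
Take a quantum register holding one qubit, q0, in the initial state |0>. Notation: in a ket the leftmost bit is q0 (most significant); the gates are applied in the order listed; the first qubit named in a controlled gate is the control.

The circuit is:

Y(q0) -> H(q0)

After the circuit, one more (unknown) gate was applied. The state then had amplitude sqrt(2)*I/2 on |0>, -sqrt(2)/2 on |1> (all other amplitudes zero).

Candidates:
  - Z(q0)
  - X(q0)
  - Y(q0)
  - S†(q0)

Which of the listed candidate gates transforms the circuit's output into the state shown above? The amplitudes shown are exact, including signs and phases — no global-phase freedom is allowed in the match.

It was S†(q0) that produced the state shown.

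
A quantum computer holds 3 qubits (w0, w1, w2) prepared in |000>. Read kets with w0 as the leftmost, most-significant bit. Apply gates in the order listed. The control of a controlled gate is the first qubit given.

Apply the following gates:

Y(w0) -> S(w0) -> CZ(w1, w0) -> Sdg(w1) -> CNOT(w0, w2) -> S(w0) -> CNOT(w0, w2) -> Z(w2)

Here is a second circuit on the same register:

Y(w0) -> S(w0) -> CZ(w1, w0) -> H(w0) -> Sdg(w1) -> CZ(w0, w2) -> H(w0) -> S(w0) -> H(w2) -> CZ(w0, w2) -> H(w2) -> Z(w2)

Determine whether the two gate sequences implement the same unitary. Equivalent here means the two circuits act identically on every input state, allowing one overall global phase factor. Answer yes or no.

No, they are not equivalent — no single phase factor reconciles the two unitaries.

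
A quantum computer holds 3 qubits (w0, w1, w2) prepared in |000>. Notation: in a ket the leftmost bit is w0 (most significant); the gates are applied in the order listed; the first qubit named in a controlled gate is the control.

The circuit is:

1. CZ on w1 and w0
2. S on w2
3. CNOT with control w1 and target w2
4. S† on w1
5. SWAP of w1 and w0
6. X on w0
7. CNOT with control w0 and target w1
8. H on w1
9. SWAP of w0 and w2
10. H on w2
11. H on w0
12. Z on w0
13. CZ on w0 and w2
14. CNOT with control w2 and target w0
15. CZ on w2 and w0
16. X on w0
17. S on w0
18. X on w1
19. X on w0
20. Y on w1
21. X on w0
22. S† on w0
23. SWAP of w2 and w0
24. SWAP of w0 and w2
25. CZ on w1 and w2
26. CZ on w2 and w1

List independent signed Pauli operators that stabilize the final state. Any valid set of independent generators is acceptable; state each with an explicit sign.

One valid set of independent stabilizer generators is -XII, +IXI, -IIX (any independent generating set of the same group is equally correct).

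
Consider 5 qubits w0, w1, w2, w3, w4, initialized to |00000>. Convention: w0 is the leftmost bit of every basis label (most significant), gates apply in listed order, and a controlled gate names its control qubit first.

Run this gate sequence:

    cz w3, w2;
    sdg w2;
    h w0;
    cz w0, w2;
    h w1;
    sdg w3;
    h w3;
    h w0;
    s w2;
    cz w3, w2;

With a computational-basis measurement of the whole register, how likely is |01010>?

The probability of measuring |01010> is 1/4.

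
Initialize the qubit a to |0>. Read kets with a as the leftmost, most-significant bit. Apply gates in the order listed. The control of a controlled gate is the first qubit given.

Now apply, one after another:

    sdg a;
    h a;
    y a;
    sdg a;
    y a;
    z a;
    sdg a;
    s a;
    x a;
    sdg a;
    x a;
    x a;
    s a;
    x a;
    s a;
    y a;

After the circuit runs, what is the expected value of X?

The expectation value of X is -1. Key observation: the block from step 9 through step 14 cancels to the identity and can be dropped.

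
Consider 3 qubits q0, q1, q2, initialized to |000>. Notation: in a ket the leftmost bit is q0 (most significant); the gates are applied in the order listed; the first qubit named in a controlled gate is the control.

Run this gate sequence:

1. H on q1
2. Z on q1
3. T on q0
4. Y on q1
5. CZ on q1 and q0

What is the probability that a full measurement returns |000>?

A full measurement returns |000> with probability 1/2.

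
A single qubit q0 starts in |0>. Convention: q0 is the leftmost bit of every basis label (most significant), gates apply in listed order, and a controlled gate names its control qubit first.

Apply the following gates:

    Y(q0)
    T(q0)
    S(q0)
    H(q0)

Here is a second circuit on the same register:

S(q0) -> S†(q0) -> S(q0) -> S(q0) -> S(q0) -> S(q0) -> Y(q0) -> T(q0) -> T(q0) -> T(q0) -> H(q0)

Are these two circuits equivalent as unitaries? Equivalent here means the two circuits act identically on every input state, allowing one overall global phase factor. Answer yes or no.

Yes, they are equivalent — the unitaries differ by at most a global phase.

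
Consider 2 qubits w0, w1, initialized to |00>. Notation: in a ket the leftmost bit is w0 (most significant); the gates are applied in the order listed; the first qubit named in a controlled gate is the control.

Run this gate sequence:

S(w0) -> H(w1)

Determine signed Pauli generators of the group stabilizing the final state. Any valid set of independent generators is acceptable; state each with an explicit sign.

One valid set of independent stabilizer generators is +IX, +ZI (any independent generating set of the same group is equally correct).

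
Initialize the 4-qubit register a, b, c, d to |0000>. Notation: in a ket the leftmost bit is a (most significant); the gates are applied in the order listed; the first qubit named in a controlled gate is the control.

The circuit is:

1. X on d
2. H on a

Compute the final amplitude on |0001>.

|0001> carries amplitude sqrt(2)/2 in the final state.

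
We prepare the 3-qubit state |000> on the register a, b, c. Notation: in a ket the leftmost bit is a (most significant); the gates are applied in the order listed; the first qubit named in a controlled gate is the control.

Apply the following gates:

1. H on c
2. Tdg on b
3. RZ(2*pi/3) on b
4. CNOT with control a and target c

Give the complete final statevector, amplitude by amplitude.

The resulting statevector has amplitude -sqrt(2)*exp(2*I*pi/3)/2 on |000>, -sqrt(2)*exp(2*I*pi/3)/2 on |001>, and 0 on every other basis state.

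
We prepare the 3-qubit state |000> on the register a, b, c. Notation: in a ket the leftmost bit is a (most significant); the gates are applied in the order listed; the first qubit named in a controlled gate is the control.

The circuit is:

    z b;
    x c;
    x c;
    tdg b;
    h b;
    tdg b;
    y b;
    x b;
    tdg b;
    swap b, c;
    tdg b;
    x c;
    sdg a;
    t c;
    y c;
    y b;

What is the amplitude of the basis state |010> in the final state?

The final state's coefficient on |010> equals sqrt(2)*exp(3*I*pi/4)/2.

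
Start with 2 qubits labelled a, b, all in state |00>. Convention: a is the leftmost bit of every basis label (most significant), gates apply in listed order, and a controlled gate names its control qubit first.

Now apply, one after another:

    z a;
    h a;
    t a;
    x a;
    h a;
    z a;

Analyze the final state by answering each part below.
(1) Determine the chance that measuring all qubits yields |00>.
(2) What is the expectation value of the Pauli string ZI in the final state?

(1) A full measurement returns |00> with probability sqrt(2)/4 + 1/2.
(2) The observable ZI averages to sqrt(2)/2.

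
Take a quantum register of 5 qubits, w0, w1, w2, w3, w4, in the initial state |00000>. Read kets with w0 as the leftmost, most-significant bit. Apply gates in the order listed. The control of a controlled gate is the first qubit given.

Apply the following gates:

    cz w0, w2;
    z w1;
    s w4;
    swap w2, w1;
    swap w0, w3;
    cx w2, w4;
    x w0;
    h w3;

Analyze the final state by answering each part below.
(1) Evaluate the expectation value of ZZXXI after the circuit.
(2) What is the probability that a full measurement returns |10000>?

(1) The observable ZZXXI averages to 0.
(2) Outcome |10000> occurs with probability 1/2.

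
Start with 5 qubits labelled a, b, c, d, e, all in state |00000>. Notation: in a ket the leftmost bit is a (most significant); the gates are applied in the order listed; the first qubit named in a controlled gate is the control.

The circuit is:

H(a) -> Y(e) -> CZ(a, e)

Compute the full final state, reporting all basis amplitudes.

After the circuit, the state carries amplitude sqrt(2)*I/2 on |00001>, -sqrt(2)*I/2 on |10001>, and 0 on every other basis state.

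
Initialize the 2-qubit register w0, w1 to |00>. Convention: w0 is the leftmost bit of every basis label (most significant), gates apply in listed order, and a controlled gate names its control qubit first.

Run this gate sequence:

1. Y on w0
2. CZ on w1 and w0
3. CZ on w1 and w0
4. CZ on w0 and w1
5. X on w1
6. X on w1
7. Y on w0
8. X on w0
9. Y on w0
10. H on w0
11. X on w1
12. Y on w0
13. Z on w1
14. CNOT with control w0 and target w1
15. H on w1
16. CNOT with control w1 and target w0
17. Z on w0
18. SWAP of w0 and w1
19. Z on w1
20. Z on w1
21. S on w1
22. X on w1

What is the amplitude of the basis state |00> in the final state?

The final state's coefficient on |00> equals I/2.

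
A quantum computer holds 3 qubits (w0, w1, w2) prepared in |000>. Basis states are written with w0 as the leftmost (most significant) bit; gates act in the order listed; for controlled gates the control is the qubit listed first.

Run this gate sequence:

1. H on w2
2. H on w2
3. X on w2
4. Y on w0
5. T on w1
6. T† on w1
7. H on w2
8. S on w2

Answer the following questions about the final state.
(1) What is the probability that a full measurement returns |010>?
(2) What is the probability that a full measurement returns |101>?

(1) The probability of measuring |010> is 0.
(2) A full measurement returns |101> with probability 1/2.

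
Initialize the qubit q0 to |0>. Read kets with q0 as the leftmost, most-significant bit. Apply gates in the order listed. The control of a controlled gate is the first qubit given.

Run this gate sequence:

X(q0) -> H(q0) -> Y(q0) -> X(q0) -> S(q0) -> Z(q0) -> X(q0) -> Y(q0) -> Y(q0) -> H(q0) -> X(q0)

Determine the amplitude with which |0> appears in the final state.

|0> carries amplitude 1/2 - I/2 in the final state.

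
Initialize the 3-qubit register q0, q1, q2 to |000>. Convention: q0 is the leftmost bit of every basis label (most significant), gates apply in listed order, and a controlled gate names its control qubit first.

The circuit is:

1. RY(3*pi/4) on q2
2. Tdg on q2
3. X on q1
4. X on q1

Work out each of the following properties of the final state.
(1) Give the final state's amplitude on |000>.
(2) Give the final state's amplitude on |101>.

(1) The amplitude on |000> is sqrt(2 - sqrt(2))/2. Key observation: the block from step 3 through step 4 cancels to the identity and can be dropped.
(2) The amplitude on |101> is 0.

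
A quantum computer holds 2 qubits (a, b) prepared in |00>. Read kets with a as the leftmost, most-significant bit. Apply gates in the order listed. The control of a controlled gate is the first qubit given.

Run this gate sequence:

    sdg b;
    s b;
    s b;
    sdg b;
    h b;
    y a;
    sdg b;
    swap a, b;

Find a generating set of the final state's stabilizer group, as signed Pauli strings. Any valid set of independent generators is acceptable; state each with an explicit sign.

One valid set of independent stabilizer generators is -YI, -IZ (any independent generating set of the same group is equally correct).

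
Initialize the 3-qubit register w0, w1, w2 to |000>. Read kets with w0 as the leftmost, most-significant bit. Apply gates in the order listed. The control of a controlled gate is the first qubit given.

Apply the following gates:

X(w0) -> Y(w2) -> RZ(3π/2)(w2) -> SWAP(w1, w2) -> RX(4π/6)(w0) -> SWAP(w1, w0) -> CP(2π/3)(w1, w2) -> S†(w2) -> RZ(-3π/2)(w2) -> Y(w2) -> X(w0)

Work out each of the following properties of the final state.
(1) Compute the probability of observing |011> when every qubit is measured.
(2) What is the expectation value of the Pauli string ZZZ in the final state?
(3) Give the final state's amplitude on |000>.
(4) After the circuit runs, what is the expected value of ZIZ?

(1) Outcome |011> occurs with probability 1/4.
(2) The observable ZZZ averages to -1/2.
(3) The final state's coefficient on |000> equals 0.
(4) In the final state, ZIZ has expectation -1.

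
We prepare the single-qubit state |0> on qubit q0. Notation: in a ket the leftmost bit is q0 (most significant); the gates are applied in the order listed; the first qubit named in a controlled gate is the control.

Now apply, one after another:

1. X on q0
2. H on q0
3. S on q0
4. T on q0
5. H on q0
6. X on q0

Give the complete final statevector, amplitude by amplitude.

After the circuit, the state carries amplitude 1/2 + exp(3*I*pi/4)/2 on |0>, 1/2 - exp(3*I*pi/4)/2 on |1>.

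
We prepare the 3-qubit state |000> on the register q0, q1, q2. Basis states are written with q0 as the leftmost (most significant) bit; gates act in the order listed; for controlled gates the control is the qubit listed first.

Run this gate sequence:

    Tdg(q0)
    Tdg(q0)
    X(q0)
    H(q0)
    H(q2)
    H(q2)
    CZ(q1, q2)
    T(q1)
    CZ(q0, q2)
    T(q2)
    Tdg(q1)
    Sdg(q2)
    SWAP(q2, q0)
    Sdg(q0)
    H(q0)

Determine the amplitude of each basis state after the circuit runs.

The final amplitudes are 1/2 on |000>, -1/2 on |001>, 0 on |010>, 0 on |011>, 1/2 on |100>, -1/2 on |101>, 0 on |110>, 0 on |111>.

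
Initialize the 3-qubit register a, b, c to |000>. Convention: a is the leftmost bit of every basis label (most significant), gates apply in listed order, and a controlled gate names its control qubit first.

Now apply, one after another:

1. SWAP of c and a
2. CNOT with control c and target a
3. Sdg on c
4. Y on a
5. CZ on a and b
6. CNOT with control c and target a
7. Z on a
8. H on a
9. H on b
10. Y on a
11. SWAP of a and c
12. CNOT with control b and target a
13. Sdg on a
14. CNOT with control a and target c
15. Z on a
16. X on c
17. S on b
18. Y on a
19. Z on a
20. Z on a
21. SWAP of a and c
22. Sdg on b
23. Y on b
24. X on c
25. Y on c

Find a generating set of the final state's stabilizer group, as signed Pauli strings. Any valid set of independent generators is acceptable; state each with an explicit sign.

The final state is stabilized by the group generated by +XII, +IXY, +IZZ; other independent generating sets are equally valid.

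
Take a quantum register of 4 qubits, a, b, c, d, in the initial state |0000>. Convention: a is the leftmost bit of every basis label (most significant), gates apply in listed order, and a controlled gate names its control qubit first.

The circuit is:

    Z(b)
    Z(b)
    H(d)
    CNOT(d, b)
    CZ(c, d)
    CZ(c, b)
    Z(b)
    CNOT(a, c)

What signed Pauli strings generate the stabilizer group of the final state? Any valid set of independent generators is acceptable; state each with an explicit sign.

One valid set of independent stabilizer generators is -IXIX, +ZIII, +IZIZ, +IIZI (any independent generating set of the same group is equally correct).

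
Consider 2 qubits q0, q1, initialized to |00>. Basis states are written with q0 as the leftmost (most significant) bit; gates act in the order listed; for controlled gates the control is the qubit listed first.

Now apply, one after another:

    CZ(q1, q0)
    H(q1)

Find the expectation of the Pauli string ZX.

In the final state, ZX has expectation 1.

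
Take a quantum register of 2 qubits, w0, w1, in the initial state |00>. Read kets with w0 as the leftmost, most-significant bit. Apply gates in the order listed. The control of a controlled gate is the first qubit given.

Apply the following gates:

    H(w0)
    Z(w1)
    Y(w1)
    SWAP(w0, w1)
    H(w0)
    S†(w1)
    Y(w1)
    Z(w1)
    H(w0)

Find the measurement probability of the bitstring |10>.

Outcome |10> occurs with probability 1/2.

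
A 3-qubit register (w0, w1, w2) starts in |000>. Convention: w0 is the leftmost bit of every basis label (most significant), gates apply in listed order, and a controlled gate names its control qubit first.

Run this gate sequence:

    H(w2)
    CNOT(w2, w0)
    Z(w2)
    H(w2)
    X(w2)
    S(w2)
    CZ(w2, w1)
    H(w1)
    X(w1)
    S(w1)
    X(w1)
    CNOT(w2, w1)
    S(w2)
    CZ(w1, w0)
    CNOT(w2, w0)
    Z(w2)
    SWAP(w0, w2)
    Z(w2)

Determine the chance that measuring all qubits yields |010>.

Outcome |010> occurs with probability 1/8.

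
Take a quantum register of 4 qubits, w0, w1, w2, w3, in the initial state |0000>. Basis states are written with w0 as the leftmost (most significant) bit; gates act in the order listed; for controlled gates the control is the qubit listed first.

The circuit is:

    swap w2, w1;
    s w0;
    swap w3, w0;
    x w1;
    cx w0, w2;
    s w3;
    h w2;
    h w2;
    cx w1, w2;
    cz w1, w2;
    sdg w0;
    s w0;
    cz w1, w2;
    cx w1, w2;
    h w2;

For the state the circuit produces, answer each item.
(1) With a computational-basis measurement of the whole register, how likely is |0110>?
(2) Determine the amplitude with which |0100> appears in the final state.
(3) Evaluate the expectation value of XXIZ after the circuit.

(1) The probability of measuring |0110> is 1/2. Key observation: steps 8-15 multiply out to the identity, so the circuit reduces to the remaining gates.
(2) |0100> carries amplitude sqrt(2)/2 in the final state.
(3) The expectation value of XXIZ is 0.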